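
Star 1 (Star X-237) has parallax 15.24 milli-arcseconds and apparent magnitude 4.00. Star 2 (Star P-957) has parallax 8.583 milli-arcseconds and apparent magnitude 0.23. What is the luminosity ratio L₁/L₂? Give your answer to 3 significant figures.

L₁/L₂ = 0.00985

d₁ = 1/p₁ = 1/0.01524″ = 65.617 pc; d₂ = 1/p₂ = 1/0.008583″ = 116.51 pc.
M₁ = m₁ − 5 log₁₀ d₁ + 5 = 4.00 − 9.0851 + 5 = -0.0851.
M₂ = 0.23 − 10.3318 + 5 = -5.1018.
L₁/L₂ = 10^(0.4(M₂ − M₁)) = 10^(0.4 × (-5.0167)) = 10^(-2.00668) = 0.0098474.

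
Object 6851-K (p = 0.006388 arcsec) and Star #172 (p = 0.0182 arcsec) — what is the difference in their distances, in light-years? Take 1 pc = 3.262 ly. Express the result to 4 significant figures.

d_A = 1/0.006388″ = 156.54 pc; d_B = 1/0.01820″ = 54.945 pc.
|d_B − d_A| = |54.945 − 156.54| = 101.6 pc = 101.6 × 3.262 ly = 331.42 ly.

331.4 ly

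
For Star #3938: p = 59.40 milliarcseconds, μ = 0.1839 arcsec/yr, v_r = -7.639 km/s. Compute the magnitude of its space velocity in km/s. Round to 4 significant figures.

d = 1/p = 1/0.05940″ = 16.835 pc.
v_t = 4.740 μ d = 4.740 × 0.1839 × 16.835 = 14.675 km/s.
v = √(v_r² + v_t²) = √((-7.639)² + 14.675²) = √273.71 = 16.544 km/s.

16.54 km/s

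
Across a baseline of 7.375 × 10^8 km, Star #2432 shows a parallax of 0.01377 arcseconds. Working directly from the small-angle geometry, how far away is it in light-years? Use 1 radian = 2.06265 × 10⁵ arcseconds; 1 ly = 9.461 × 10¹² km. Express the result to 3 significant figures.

1170 ly

θ = 0.01377″ = 0.01377/206265 = 6.6759 × 10^-8 rad.
d = B/θ = (7.375 × 10^8) / (6.6759 × 10^-8) = 1.1047 × 10^16 km = (1.1047 × 10^16) / (9.461 × 10^12) ly = 1167.6 ly.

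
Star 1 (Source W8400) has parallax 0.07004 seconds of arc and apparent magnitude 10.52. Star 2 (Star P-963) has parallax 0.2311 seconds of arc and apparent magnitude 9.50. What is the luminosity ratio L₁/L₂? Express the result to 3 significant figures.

L₁/L₂ = 4.26

d₁ = 1/p₁ = 1/0.07004″ = 14.278 pc; d₂ = 1/p₂ = 1/0.2311″ = 4.3271 pc.
M₁ = m₁ − 5 log₁₀ d₁ + 5 = 10.52 − 5.7733 + 5 = 9.7467.
M₂ = 9.50 − 3.1810 + 5 = 11.3190.
L₁/L₂ = 10^(0.4(M₂ − M₁)) = 10^(0.4 × 1.5723) = 10^0.62892 = 4.2552.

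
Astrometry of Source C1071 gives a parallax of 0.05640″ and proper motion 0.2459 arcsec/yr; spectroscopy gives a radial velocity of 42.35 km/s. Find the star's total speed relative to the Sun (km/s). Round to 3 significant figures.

47.1 km/s

d = 1/p = 1/0.05640″ = 17.73 pc.
v_t = 4.740 μ d = 4.740 × 0.2459 × 17.73 = 20.665 km/s.
v = √(v_r² + v_t²) = √(42.35² + 20.665²) = √2220.56 = 47.123 km/s.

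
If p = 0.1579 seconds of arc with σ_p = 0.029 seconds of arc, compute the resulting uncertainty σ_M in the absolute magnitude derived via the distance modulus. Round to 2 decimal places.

σ_M = 0.40 mag

M = m − 5 log₁₀ d + 5 = m + 5 log₁₀ p + 5, so ∂M/∂p = 5/(p ln 10).
σ_M = (5/ln 10) · (σ_p/p) = 2.1715 × 0.029/0.1579 = 2.1715 × 0.18366 = 0.39882.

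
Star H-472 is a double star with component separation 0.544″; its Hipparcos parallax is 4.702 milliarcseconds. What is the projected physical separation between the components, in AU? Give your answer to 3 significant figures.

116 AU

d = 1/p = 1/0.004702″ = 212.68 pc.
At distance d (pc), an angle of θ arcsec spans θ·d AU: s = 0.544 × 212.68 = 115.7 AU.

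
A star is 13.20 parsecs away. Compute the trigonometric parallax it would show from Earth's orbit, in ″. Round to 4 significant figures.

p = 1/d = 1/13.2 = 0.075758 arcsec.

0.07576 ″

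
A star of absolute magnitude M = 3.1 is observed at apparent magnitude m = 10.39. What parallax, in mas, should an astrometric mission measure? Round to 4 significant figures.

3.483 mas

m − M = 10.39 − 3.1 = 7.29.
d = 10^((m−M)/5 + 1) = 10^2.458 = 287.08 pc.
p = 1/d = 1/287.08 = 0.0034833 arcsec = 3.4833 mas.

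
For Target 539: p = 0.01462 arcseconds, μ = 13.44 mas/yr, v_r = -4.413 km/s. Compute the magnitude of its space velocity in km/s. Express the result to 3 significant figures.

d = 1/p = 1/0.01462″ = 68.399 pc.
μ = 13.44 mas/yr = 0.01344 ″/yr.
v_t = 4.740 μ d = 4.740 × 0.01344 × 68.399 = 4.3574 km/s.
v = √(v_r² + v_t²) = √((-4.413)² + 4.3574²) = √38.4615 = 6.2017 km/s.

6.20 km/s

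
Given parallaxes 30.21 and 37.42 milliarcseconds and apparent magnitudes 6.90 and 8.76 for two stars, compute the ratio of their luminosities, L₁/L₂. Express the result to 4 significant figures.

d₁ = 1/p₁ = 1/0.03021″ = 33.102 pc; d₂ = 1/p₂ = 1/0.03742″ = 26.724 pc.
M₁ = m₁ − 5 log₁₀ d₁ + 5 = 6.90 − 7.5993 + 5 = 4.3007.
M₂ = 8.76 − 7.1345 + 5 = 6.6255.
L₁/L₂ = 10^(0.4(M₂ − M₁)) = 10^(0.4 × 2.3248) = 10^0.92992 = 8.5098.

L₁/L₂ = 8.510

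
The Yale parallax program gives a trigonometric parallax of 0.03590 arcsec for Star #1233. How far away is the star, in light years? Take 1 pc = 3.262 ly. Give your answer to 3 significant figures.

d = 1/p = 1/0.03590 = 27.855 pc.
In light-years: 27.855 × 3.262 = 90.863 ly.

90.9 light years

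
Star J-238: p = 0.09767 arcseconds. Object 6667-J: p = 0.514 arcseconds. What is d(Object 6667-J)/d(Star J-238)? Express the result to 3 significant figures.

Since d = 1/p, d_B/d_A = p_A/p_B.
= 0.09767 / 0.514 = 0.19002.

0.190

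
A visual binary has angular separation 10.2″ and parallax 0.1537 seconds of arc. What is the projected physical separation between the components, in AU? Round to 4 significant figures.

d = 1/p = 1/0.1537″ = 6.5062 pc.
At distance d (pc), an angle of θ arcsec spans θ·d AU: s = 10.2 × 6.5062 = 66.363 AU.

66.36 AU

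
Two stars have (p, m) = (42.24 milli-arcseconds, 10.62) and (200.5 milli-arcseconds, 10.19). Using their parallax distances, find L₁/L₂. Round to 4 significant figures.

d₁ = 1/p₁ = 1/0.04224″ = 23.674 pc; d₂ = 1/p₂ = 1/0.2005″ = 4.9875 pc.
M₁ = m₁ − 5 log₁₀ d₁ + 5 = 10.62 − 6.8714 + 5 = 8.7486.
M₂ = 10.19 − 3.4894 + 5 = 11.7006.
L₁/L₂ = 10^(0.4(M₂ − M₁)) = 10^(0.4 × 2.9520) = 10^1.18080 = 15.164.

L₁/L₂ = 15.16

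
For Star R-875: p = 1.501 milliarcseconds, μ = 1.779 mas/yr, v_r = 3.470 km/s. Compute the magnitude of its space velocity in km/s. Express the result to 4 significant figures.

6.603 km/s

d = 1/p = 1/0.001501″ = 666.22 pc.
μ = 1.779 mas/yr = 0.001779 ″/yr.
v_t = 4.740 μ d = 4.740 × 0.001779 × 666.22 = 5.6179 km/s.
v = √(v_r² + v_t²) = √(3.470² + 5.6179²) = √43.6017 = 6.6032 km/s.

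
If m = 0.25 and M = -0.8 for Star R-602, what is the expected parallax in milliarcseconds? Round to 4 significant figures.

61.66 mas

m − M = 0.25 − (-0.8) = 1.05.
d = 10^((m−M)/5 + 1) = 10^1.210 = 16.218 pc.
p = 1/d = 1/16.218 = 0.06166 arcsec = 61.66 mas.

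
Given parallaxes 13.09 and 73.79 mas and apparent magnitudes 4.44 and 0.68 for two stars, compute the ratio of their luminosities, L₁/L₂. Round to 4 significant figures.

L₁/L₂ = 0.9957

d₁ = 1/p₁ = 1/0.01309″ = 76.394 pc; d₂ = 1/p₂ = 1/0.07379″ = 13.552 pc.
M₁ = m₁ − 5 log₁₀ d₁ + 5 = 4.44 − 9.4153 + 5 = 0.0247.
M₂ = 0.68 − 5.6600 + 5 = 0.0200.
L₁/L₂ = 10^(0.4(M₂ − M₁)) = 10^(0.4 × (-0.0047)) = 10^(-0.00188) = 0.99568.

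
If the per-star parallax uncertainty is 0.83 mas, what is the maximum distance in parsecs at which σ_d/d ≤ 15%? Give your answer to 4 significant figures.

σ_d/d = σ_p/p, so the condition is σ_p/p ≤ 0.15, i.e. p ≥ σ_p/0.15.
p_min = 0.83/0.15 = 5.5333 mas = 0.0055333 arcsec.
d_max = 1/p_min = 1/0.0055333 = 180.72 pc.

180.7 pc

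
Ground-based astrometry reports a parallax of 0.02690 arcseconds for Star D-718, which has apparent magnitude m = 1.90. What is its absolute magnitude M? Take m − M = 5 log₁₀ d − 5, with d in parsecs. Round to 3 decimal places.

d = 1/p = 1/0.02690″ = 37.175 pc.
m − M = 5 log₁₀(37.175) − 5 = 7.8513 − 5 = 2.8513.
M = m − (m − M) = 1.90 − 2.8513 = -0.951.

M = -0.951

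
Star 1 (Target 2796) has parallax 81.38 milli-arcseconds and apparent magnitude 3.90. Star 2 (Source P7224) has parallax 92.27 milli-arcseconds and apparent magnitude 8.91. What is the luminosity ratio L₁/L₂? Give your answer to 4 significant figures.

d₁ = 1/p₁ = 1/0.08138″ = 12.288 pc; d₂ = 1/p₂ = 1/0.09227″ = 10.838 pc.
M₁ = m₁ − 5 log₁₀ d₁ + 5 = 3.90 − 5.4474 + 5 = 3.4526.
M₂ = 8.91 − 5.1747 + 5 = 8.7353.
L₁/L₂ = 10^(0.4(M₂ − M₁)) = 10^(0.4 × 5.2827) = 10^2.11308 = 129.74.

L₁/L₂ = 129.7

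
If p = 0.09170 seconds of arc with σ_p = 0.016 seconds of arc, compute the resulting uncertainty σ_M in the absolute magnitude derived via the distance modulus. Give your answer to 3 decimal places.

σ_M = 0.379 mag

M = m − 5 log₁₀ d + 5 = m + 5 log₁₀ p + 5, so ∂M/∂p = 5/(p ln 10).
σ_M = (5/ln 10) · (σ_p/p) = 2.1715 × 0.016/0.09170 = 2.1715 × 0.17448 = 0.37888.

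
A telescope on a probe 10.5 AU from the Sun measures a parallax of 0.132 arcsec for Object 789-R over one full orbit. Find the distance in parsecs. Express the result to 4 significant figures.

79.55 pc

With baseline B (in AU) and parallax p (in arcsec), d = B/p parsecs.
d = 10.5 / 0.132 = 79.545 pc.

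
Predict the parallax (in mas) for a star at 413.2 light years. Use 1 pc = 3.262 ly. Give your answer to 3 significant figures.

7.89 mas

d = 413.2 ly ÷ 3.262 = 126.67 pc.
p = 1/d = 1/126.67 = 0.0078945 arcsec.
= 0.0078945 × 1000 = 7.8945 mas.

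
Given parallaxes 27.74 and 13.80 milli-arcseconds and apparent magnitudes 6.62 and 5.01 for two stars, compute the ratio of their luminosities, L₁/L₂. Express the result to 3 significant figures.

d₁ = 1/p₁ = 1/0.02774″ = 36.049 pc; d₂ = 1/p₂ = 1/0.01380″ = 72.464 pc.
M₁ = m₁ − 5 log₁₀ d₁ + 5 = 6.62 − 7.7845 + 5 = 3.8355.
M₂ = 5.01 − 9.3006 + 5 = 0.7094.
L₁/L₂ = 10^(0.4(M₂ − M₁)) = 10^(0.4 × (-3.1261)) = 10^(-1.25044) = 0.056177.

L₁/L₂ = 0.0562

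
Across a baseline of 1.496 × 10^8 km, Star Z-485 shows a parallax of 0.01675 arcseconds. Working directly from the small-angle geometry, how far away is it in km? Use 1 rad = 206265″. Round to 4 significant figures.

θ = 0.01675″ = 0.01675/206265 = 8.1206 × 10^-8 rad.
d = B/θ = (1.496 × 10^8) / (8.1206 × 10^-8) = 1.8422 × 10^15 km.

1.842 × 10^15 km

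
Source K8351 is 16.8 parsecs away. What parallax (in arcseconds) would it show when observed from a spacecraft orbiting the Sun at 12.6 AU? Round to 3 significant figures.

0.750 arcsec

p (arcsec) = B (AU) / d (pc).
p = 12.6 / 16.8 = 0.75 arcsec.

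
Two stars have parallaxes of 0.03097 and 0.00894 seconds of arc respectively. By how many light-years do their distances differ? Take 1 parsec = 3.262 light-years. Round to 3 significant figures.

260 ly

d_A = 1/0.03097″ = 32.289 pc; d_B = 1/0.008940″ = 111.86 pc.
|d_B − d_A| = |111.86 − 32.289| = 79.571 pc = 79.571 × 3.262 ly = 259.56 ly.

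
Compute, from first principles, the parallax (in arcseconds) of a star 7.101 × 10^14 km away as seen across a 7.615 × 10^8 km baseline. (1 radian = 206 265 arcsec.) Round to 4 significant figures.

0.2212 arcsec

θ ≈ B/d = (7.615 × 10^8) / (7.101 × 10^14) = 1.0724 × 10^-6 rad.
In arcseconds: 1.0724 × 10^-6 × 206265 = 0.2212″.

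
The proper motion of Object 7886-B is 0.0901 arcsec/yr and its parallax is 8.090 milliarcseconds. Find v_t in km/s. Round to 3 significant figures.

d = 1/p = 1/0.008090″ = 123.61 pc.
v_t = 4.74 × μ × d = 4.74 × 0.0901 × 123.61 = 52.791 km/s.

52.8 km/s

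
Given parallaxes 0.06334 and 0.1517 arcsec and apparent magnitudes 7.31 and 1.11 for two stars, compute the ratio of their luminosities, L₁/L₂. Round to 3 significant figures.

L₁/L₂ = 0.0190

d₁ = 1/p₁ = 1/0.06334″ = 15.788 pc; d₂ = 1/p₂ = 1/0.1517″ = 6.592 pc.
M₁ = m₁ − 5 log₁₀ d₁ + 5 = 7.31 − 5.9916 + 5 = 6.3184.
M₂ = 1.11 − 4.0951 + 5 = 2.0149.
L₁/L₂ = 10^(0.4(M₂ − M₁)) = 10^(0.4 × (-4.3035)) = 10^(-1.72140) = 0.018993.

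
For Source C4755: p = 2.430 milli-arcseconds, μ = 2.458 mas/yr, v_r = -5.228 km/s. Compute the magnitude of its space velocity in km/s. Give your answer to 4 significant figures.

d = 1/p = 1/0.002430″ = 411.52 pc.
μ = 2.458 mas/yr = 0.002458 ″/yr.
v_t = 4.740 μ d = 4.740 × 0.002458 × 411.52 = 4.7946 km/s.
v = √(v_r² + v_t²) = √((-5.228)² + 4.7946²) = √50.3202 = 7.0937 km/s.

7.094 km/s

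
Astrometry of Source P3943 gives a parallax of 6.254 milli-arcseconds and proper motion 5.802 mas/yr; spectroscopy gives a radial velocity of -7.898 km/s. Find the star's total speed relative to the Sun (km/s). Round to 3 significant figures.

9.04 km/s

d = 1/p = 1/0.006254″ = 159.9 pc.
μ = 5.802 mas/yr = 0.005802 ″/yr.
v_t = 4.740 μ d = 4.740 × 0.005802 × 159.9 = 4.3975 km/s.
v = √(v_r² + v_t²) = √((-7.898)² + 4.3975²) = √81.7164 = 9.0397 km/s.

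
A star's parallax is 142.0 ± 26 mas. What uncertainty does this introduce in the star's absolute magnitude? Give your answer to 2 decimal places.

σ_M = 0.40 mag

M = m − 5 log₁₀ d + 5 = m + 5 log₁₀ p + 5, so ∂M/∂p = 5/(p ln 10).
σ_M = (5/ln 10) · (σ_p/p) = 2.1715 × 26/142.0 = 2.1715 × 0.1831 = 0.3976.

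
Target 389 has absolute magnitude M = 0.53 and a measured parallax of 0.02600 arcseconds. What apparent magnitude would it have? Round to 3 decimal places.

d = 1/p = 1/0.02600″ = 38.462 pc.
m − M = 5 log₁₀ d − 5 = 5 log₁₀(38.462) − 5 = 7.9252 − 5 = 2.9252.
m = M + (m − M) = 0.53 + 2.9252 = 3.455.

m = 3.455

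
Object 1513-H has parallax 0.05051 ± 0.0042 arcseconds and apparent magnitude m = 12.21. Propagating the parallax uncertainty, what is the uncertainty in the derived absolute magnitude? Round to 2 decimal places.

σ_M = 0.18 mag

M = m − 5 log₁₀ d + 5 = m + 5 log₁₀ p + 5, so ∂M/∂p = 5/(p ln 10).
σ_M = (5/ln 10) · (σ_p/p) = 2.1715 × 0.0042/0.05051 = 2.1715 × 0.083152 = 0.18056.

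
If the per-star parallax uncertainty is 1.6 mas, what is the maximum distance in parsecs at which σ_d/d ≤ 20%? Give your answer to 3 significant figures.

125 pc

σ_d/d = σ_p/p, so the condition is σ_p/p ≤ 0.20, i.e. p ≥ σ_p/0.20.
p_min = 1.6/0.20 = 8 mas = 0.008 arcsec.
d_max = 1/p_min = 1/0.008 = 125 pc.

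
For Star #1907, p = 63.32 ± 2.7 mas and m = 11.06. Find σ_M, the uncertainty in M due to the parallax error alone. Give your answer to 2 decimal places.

σ_M = 0.09 mag

M = m − 5 log₁₀ d + 5 = m + 5 log₁₀ p + 5, so ∂M/∂p = 5/(p ln 10).
σ_M = (5/ln 10) · (σ_p/p) = 2.1715 × 2.7/63.32 = 2.1715 × 0.042641 = 0.092595.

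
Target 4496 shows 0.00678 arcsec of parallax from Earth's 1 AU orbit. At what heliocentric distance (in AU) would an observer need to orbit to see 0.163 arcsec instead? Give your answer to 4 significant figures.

Parallax scales linearly with baseline: p ∝ B, so B = p_target / p_Earth × 1 AU.
B = 0.163 / 0.00678 = 24.041 AU.

24.04 AU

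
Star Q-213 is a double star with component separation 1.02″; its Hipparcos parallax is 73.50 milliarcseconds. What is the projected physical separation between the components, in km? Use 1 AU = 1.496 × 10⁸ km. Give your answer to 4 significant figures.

2.076 × 10^9 km

d = 1/p = 1/0.07350″ = 13.605 pc.
At distance d (pc), an angle of θ arcsec spans θ·d AU: s = 1.02 × 13.605 = 13.877 AU.
= 13.877 × 1.496 × 10⁸ km = 2.0760 × 10^9 km.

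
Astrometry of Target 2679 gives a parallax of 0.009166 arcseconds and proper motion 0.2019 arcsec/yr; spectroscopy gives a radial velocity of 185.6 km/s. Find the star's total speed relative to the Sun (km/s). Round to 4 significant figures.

213.0 km/s

d = 1/p = 1/0.009166″ = 109.1 pc.
v_t = 4.740 μ d = 4.740 × 0.2019 × 109.1 = 104.41 km/s.
v = √(v_r² + v_t²) = √(185.6² + 104.41²) = √45348.8 = 212.95 km/s.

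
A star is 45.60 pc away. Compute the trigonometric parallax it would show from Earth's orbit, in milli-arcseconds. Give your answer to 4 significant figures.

21.93 mas

p = 1/d = 1/45.6 = 0.02193 arcsec.
= 0.02193 × 1000 = 21.93 mas.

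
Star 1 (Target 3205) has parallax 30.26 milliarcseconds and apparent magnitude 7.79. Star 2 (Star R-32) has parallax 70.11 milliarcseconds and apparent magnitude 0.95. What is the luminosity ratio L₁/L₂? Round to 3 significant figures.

d₁ = 1/p₁ = 1/0.03026″ = 33.047 pc; d₂ = 1/p₂ = 1/0.07011″ = 14.263 pc.
M₁ = m₁ − 5 log₁₀ d₁ + 5 = 7.79 − 7.5957 + 5 = 5.1943.
M₂ = 0.95 − 5.7711 + 5 = 0.1789.
L₁/L₂ = 10^(0.4(M₂ − M₁)) = 10^(0.4 × (-5.0154)) = 10^(-2.00616) = 0.0098592.

L₁/L₂ = 0.00986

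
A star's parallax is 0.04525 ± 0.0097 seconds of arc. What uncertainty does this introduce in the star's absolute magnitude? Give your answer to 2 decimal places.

σ_M = 0.47 mag

M = m − 5 log₁₀ d + 5 = m + 5 log₁₀ p + 5, so ∂M/∂p = 5/(p ln 10).
σ_M = (5/ln 10) · (σ_p/p) = 2.1715 × 0.0097/0.04525 = 2.1715 × 0.21436 = 0.46548.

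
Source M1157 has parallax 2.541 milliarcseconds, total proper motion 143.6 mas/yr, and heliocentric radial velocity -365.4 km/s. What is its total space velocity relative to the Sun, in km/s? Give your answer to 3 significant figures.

d = 1/p = 1/0.002541″ = 393.55 pc.
μ = 143.6 mas/yr = 0.1436 ″/yr.
v_t = 4.740 μ d = 4.740 × 0.1436 × 393.55 = 267.88 km/s.
v = √(v_r² + v_t²) = √((-365.4)² + 267.88²) = √205277 = 453.08 km/s.

453 km/s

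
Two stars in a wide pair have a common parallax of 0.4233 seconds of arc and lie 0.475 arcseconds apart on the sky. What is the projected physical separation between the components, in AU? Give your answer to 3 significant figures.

1.12 AU

d = 1/p = 1/0.4233″ = 2.3624 pc.
At distance d (pc), an angle of θ arcsec spans θ·d AU: s = 0.475 × 2.3624 = 1.1221 AU.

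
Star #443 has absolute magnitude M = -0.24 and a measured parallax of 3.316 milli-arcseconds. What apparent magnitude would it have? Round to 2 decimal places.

m = 7.16

d = 1/p = 1/0.003316″ = 301.57 pc.
m − M = 5 log₁₀ d − 5 = 5 log₁₀(301.57) − 5 = 12.3969 − 5 = 7.3969.
m = M + (m − M) = -0.24 + 7.3969 = 7.16.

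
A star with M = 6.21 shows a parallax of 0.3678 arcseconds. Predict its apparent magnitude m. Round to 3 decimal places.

m = 3.382

d = 1/p = 1/0.3678″ = 2.7189 pc.
m − M = 5 log₁₀ d − 5 = 5 log₁₀(2.7189) − 5 = 2.1720 − 5 = -2.8280.
m = M + (m − M) = 6.21 + (-2.8280) = 3.382.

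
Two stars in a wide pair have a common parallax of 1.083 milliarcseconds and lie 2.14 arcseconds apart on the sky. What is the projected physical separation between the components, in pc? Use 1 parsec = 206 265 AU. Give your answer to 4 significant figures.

0.009580 pc

d = 1/p = 1/0.001083″ = 923.36 pc.
At distance d (pc), an angle of θ arcsec spans θ·d AU: s = 2.14 × 923.36 = 1976 AU.
= 1976 / 206265 = 0.0095799 pc.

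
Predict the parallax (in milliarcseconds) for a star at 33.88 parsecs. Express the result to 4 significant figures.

p = 1/d = 1/33.88 = 0.029516 arcsec.
= 0.029516 × 1000 = 29.516 mas.

29.52 mas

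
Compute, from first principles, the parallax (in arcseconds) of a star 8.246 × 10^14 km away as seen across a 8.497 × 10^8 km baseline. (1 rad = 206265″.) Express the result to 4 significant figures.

θ ≈ B/d = (8.497 × 10^8) / (8.246 × 10^14) = 1.0304 × 10^-6 rad.
In arcseconds: 1.0304 × 10^-6 × 206265 = 0.21254″.

0.2125 arcsec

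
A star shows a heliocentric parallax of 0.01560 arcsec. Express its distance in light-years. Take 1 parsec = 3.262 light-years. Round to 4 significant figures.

d = 1/p = 1/0.01560 = 64.103 pc.
In light-years: 64.103 × 3.262 = 209.1 ly.

209.1 light years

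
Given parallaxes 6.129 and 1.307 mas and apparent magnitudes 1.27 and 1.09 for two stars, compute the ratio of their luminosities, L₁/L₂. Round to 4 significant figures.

d₁ = 1/p₁ = 1/0.006129″ = 163.16 pc; d₂ = 1/p₂ = 1/0.001307″ = 765.11 pc.
M₁ = m₁ − 5 log₁₀ d₁ + 5 = 1.27 − 11.0631 + 5 = -4.7931.
M₂ = 1.09 − 14.4186 + 5 = -8.3286.
L₁/L₂ = 10^(0.4(M₂ − M₁)) = 10^(0.4 × (-3.5355)) = 10^(-1.41420) = 0.03853.

L₁/L₂ = 0.03853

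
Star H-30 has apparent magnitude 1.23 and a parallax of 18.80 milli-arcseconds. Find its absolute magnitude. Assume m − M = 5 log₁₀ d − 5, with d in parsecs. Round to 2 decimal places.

d = 1/p = 1/0.01880″ = 53.191 pc.
m − M = 5 log₁₀(53.191) − 5 = 8.6292 − 5 = 3.6292.
M = m − (m − M) = 1.23 − 3.6292 = -2.40.

M = -2.40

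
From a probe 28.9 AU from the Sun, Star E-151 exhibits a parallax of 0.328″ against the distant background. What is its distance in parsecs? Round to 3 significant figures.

88.1 pc

With baseline B (in AU) and parallax p (in arcsec), d = B/p parsecs.
d = 28.9 / 0.328 = 88.11 pc.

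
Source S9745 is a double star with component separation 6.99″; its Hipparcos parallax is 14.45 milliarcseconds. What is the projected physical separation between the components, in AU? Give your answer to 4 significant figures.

483.7 AU

d = 1/p = 1/0.01445″ = 69.204 pc.
At distance d (pc), an angle of θ arcsec spans θ·d AU: s = 6.99 × 69.204 = 483.74 AU.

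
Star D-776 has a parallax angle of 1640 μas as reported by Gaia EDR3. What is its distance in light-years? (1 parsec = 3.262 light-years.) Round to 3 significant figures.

p = 1640 μas = 0.001640 arcsec.
d = 1/p = 1/0.001640 = 609.76 pc.
In light-years: 609.76 × 3.262 = 1989 ly.

1990 light years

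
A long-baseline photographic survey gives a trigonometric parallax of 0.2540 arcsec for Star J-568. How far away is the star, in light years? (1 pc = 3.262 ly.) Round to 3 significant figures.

d = 1/p = 1/0.2540 = 3.937 pc.
In light-years: 3.937 × 3.262 = 12.842 ly.

12.8 light years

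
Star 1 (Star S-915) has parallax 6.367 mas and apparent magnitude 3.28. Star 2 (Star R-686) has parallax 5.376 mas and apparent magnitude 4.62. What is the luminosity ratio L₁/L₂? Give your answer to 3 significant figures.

L₁/L₂ = 2.45

d₁ = 1/p₁ = 1/0.006367″ = 157.06 pc; d₂ = 1/p₂ = 1/0.005376″ = 186.01 pc.
M₁ = m₁ − 5 log₁₀ d₁ + 5 = 3.28 − 10.9803 + 5 = -2.7003.
M₂ = 4.62 − 11.3477 + 5 = -1.7277.
L₁/L₂ = 10^(0.4(M₂ − M₁)) = 10^(0.4 × 0.9726) = 10^0.38904 = 2.4493.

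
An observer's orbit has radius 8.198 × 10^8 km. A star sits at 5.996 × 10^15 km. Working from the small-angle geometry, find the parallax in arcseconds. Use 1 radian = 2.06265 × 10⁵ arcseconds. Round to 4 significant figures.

θ ≈ B/d = (8.198 × 10^8) / (5.996 × 10^15) = 1.3672 × 10^-7 rad.
In arcseconds: 1.3672 × 10^-7 × 206265 = 0.028201″.

0.02820 arcsec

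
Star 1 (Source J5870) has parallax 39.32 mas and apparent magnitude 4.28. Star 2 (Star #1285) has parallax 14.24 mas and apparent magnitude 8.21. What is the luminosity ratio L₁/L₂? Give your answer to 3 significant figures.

L₁/L₂ = 4.90

d₁ = 1/p₁ = 1/0.03932″ = 25.432 pc; d₂ = 1/p₂ = 1/0.01424″ = 70.225 pc.
M₁ = m₁ − 5 log₁₀ d₁ + 5 = 4.28 − 7.0269 + 5 = 2.2531.
M₂ = 8.21 − 9.2325 + 5 = 3.9775.
L₁/L₂ = 10^(0.4(M₂ − M₁)) = 10^(0.4 × 1.7244) = 10^0.68976 = 4.8951.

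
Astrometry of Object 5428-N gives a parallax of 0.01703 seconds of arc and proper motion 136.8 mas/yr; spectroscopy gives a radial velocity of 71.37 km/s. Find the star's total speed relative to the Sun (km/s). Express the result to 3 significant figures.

80.9 km/s

d = 1/p = 1/0.01703″ = 58.72 pc.
μ = 136.8 mas/yr = 0.1368 ″/yr.
v_t = 4.740 μ d = 4.740 × 0.1368 × 58.72 = 38.076 km/s.
v = √(v_r² + v_t²) = √(71.37² + 38.076²) = √6543.46 = 80.892 km/s.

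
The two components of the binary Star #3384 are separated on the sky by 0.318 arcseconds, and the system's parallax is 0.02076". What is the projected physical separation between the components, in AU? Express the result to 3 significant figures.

d = 1/p = 1/0.02076″ = 48.17 pc.
At distance d (pc), an angle of θ arcsec spans θ·d AU: s = 0.318 × 48.17 = 15.318 AU.

15.3 AU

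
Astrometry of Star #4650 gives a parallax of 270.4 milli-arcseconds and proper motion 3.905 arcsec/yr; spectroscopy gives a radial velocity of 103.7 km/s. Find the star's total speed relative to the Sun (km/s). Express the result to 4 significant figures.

d = 1/p = 1/0.2704″ = 3.6982 pc.
v_t = 4.740 μ d = 4.740 × 3.905 × 3.6982 = 68.453 km/s.
v = √(v_r² + v_t²) = √(103.7² + 68.453²) = √15439.5 = 124.26 km/s.

124.3 km/s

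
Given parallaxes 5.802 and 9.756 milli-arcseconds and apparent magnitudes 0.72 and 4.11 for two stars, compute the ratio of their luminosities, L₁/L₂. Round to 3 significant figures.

d₁ = 1/p₁ = 1/0.005802″ = 172.35 pc; d₂ = 1/p₂ = 1/0.009756″ = 102.5 pc.
M₁ = m₁ − 5 log₁₀ d₁ + 5 = 0.72 − 11.1821 + 5 = -5.4621.
M₂ = 4.11 − 10.0536 + 5 = -0.9436.
L₁/L₂ = 10^(0.4(M₂ − M₁)) = 10^(0.4 × 4.5185) = 10^1.80740 = 64.18.

L₁/L₂ = 64.2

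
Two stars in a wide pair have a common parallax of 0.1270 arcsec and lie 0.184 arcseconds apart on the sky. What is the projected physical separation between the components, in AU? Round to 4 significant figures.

1.449 AU

d = 1/p = 1/0.1270″ = 7.874 pc.
At distance d (pc), an angle of θ arcsec spans θ·d AU: s = 0.184 × 7.874 = 1.4488 AU.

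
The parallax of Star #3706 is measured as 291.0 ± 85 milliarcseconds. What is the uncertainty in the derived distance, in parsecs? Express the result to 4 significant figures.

1.004 pc

d = 1/p, so σ_d = σ_p / p².
σ_d = 0.0850 / (0.2910)² = 0.0850 / 0.084681 = 1.0038 pc.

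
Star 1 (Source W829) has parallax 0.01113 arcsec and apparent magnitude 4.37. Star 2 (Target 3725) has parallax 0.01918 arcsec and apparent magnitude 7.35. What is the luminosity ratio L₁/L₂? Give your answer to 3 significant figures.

d₁ = 1/p₁ = 1/0.01113″ = 89.847 pc; d₂ = 1/p₂ = 1/0.01918″ = 52.138 pc.
M₁ = m₁ − 5 log₁₀ d₁ + 5 = 4.37 − 9.7675 + 5 = -0.3975.
M₂ = 7.35 − 8.5858 + 5 = 3.7642.
L₁/L₂ = 10^(0.4(M₂ − M₁)) = 10^(0.4 × 4.1617) = 10^1.66468 = 46.204.

L₁/L₂ = 46.2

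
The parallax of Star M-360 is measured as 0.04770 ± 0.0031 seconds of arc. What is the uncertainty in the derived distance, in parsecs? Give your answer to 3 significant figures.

d = 1/p, so σ_d = σ_p / p².
σ_d = 0.00310 / (0.04770)² = 0.00310 / 0.0022753 = 1.3625 pc.

1.36 pc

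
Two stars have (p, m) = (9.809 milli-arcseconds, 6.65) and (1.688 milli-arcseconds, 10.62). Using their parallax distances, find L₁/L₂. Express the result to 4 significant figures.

d₁ = 1/p₁ = 1/0.009809″ = 101.95 pc; d₂ = 1/p₂ = 1/0.001688″ = 592.42 pc.
M₁ = m₁ − 5 log₁₀ d₁ + 5 = 6.65 − 10.0419 + 5 = 1.6081.
M₂ = 10.62 − 13.8631 + 5 = 1.7569.
L₁/L₂ = 10^(0.4(M₂ − M₁)) = 10^(0.4 × 0.1488) = 10^0.05952 = 1.1469.

L₁/L₂ = 1.147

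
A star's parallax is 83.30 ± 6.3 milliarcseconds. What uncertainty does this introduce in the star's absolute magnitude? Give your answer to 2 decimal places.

M = m − 5 log₁₀ d + 5 = m + 5 log₁₀ p + 5, so ∂M/∂p = 5/(p ln 10).
σ_M = (5/ln 10) · (σ_p/p) = 2.1715 × 6.3/83.30 = 2.1715 × 0.07563 = 0.16423.

σ_M = 0.16 mag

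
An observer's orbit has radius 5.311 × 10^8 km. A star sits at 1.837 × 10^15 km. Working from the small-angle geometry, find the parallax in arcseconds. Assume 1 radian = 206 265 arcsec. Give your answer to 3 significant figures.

0.0596 arcsec

θ ≈ B/d = (5.311 × 10^8) / (1.837 × 10^15) = 2.8911 × 10^-7 rad.
In arcseconds: 2.8911 × 10^-7 × 206265 = 0.059633″.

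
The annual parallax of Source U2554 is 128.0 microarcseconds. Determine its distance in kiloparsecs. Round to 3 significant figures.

7.81 kpc

p = 128.0 microarcseconds = 0.0001280 arcsec.
d = 1/p = 1/0.0001280 = 7812.5 pc.
= 7.8125 kpc.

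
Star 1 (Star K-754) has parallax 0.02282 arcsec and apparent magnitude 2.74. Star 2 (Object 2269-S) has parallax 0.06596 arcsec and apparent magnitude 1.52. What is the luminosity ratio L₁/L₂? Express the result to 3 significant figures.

d₁ = 1/p₁ = 1/0.02282″ = 43.821 pc; d₂ = 1/p₂ = 1/0.06596″ = 15.161 pc.
M₁ = m₁ − 5 log₁₀ d₁ + 5 = 2.74 − 8.2084 + 5 = -0.4684.
M₂ = 1.52 − 5.9036 + 5 = 0.6164.
L₁/L₂ = 10^(0.4(M₂ − M₁)) = 10^(0.4 × 1.0848) = 10^0.43392 = 2.7159.

L₁/L₂ = 2.72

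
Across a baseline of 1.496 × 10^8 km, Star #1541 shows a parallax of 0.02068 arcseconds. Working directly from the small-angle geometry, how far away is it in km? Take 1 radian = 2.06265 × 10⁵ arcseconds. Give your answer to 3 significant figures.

1.49 × 10^15 km

θ = 0.02068″ = 0.02068/206265 = 1.0026 × 10^-7 rad.
d = B/θ = (1.496 × 10^8) / (1.0026 × 10^-7) = 1.4921 × 10^15 km.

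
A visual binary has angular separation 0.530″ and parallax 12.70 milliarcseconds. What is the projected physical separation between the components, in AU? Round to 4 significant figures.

d = 1/p = 1/0.01270″ = 78.74 pc.
At distance d (pc), an angle of θ arcsec spans θ·d AU: s = 0.530 × 78.74 = 41.732 AU.

41.73 AU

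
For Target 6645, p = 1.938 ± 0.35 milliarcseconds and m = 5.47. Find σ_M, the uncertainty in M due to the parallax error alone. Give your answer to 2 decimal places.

M = m − 5 log₁₀ d + 5 = m + 5 log₁₀ p + 5, so ∂M/∂p = 5/(p ln 10).
σ_M = (5/ln 10) · (σ_p/p) = 2.1715 × 0.35/1.938 = 2.1715 × 0.1806 = 0.39217.

σ_M = 0.39 mag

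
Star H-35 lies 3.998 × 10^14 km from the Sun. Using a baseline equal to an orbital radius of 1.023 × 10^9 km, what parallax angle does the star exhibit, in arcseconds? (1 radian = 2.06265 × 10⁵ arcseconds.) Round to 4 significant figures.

θ ≈ B/d = (1.023 × 10^9) / (3.998 × 10^14) = 2.5588 × 10^-6 rad.
In arcseconds: 2.5588 × 10^-6 × 206265 = 0.52779″.

0.5278 arcsec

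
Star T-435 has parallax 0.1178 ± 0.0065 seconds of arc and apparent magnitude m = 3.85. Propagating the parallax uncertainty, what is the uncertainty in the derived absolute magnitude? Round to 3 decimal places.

σ_M = 0.120 mag

M = m − 5 log₁₀ d + 5 = m + 5 log₁₀ p + 5, so ∂M/∂p = 5/(p ln 10).
σ_M = (5/ln 10) · (σ_p/p) = 2.1715 × 0.0065/0.1178 = 2.1715 × 0.055178 = 0.11982.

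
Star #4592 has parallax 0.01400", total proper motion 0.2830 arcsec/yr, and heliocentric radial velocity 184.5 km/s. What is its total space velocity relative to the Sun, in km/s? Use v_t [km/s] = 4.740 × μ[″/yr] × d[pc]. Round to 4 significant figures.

207.9 km/s

d = 1/p = 1/0.01400″ = 71.429 pc.
v_t = 4.740 μ d = 4.740 × 0.2830 × 71.429 = 95.816 km/s.
v = √(v_r² + v_t²) = √(184.5² + 95.816²) = √43221 = 207.9 km/s.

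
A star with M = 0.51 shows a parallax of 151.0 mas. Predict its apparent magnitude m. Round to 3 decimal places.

d = 1/p = 1/0.1510″ = 6.6225 pc.
m − M = 5 log₁₀ d − 5 = 5 log₁₀(6.6225) − 5 = 4.1051 − 5 = -0.8949.
m = M + (m − M) = 0.51 + (-0.8949) = -0.385.

m = -0.385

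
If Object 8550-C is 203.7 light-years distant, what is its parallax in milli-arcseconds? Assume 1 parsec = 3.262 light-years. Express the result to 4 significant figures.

d = 203.7 ly ÷ 3.262 = 62.446 pc.
p = 1/d = 1/62.446 = 0.016014 arcsec.
= 0.016014 × 1000 = 16.014 mas.

16.01 mas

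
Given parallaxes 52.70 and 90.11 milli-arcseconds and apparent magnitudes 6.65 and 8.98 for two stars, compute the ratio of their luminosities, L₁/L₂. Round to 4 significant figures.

d₁ = 1/p₁ = 1/0.05270″ = 18.975 pc; d₂ = 1/p₂ = 1/0.09011″ = 11.098 pc.
M₁ = m₁ − 5 log₁₀ d₁ + 5 = 6.65 − 6.3909 + 5 = 5.2591.
M₂ = 8.98 − 5.2262 + 5 = 8.7538.
L₁/L₂ = 10^(0.4(M₂ − M₁)) = 10^(0.4 × 3.4947) = 10^1.39788 = 24.997.

L₁/L₂ = 25.00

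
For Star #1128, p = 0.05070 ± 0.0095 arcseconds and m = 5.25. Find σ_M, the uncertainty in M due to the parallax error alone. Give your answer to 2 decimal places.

M = m − 5 log₁₀ d + 5 = m + 5 log₁₀ p + 5, so ∂M/∂p = 5/(p ln 10).
σ_M = (5/ln 10) · (σ_p/p) = 2.1715 × 0.0095/0.05070 = 2.1715 × 0.18738 = 0.4069.

σ_M = 0.41 mag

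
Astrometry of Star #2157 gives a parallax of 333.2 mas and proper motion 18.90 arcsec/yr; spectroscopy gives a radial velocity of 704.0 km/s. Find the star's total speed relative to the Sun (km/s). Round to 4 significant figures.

753.6 km/s

d = 1/p = 1/0.3332″ = 3.0012 pc.
v_t = 4.740 μ d = 4.740 × 18.90 × 3.0012 = 268.87 km/s.
v = √(v_r² + v_t²) = √(704.0² + 268.87²) = √567907 = 753.6 km/s.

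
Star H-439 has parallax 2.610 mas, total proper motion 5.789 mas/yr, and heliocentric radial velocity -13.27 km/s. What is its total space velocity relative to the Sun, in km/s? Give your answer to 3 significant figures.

d = 1/p = 1/0.002610″ = 383.14 pc.
μ = 5.789 mas/yr = 0.005789 ″/yr.
v_t = 4.740 μ d = 4.740 × 0.005789 × 383.14 = 10.513 km/s.
v = √(v_r² + v_t²) = √((-13.27)² + 10.513²) = √286.616 = 16.93 km/s.

16.9 km/s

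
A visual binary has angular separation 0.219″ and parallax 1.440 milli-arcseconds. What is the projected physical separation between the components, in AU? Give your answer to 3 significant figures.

152 AU

d = 1/p = 1/0.001440″ = 694.44 pc.
At distance d (pc), an angle of θ arcsec spans θ·d AU: s = 0.219 × 694.44 = 152.08 AU.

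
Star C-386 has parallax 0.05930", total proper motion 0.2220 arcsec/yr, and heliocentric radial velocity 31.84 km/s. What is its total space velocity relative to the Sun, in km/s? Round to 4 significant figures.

36.45 km/s

d = 1/p = 1/0.05930″ = 16.863 pc.
v_t = 4.740 μ d = 4.740 × 0.2220 × 16.863 = 17.745 km/s.
v = √(v_r² + v_t²) = √(31.84² + 17.745²) = √1328.67 = 36.451 km/s.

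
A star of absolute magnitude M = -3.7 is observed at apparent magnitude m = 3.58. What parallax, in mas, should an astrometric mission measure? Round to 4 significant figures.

3.499 mas

m − M = 3.58 − (-3.7) = 7.28.
d = 10^((m−M)/5 + 1) = 10^2.456 = 285.76 pc.
p = 1/d = 1/285.76 = 0.0034994 arcsec = 3.4994 mas.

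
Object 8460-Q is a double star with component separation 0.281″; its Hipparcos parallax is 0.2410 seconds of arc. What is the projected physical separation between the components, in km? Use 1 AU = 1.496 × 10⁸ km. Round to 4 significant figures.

1.744 × 10^8 km

d = 1/p = 1/0.2410″ = 4.1494 pc.
At distance d (pc), an angle of θ arcsec spans θ·d AU: s = 0.281 × 4.1494 = 1.166 AU.
= 1.166 × 1.496 × 10⁸ km = 1.7443 × 10^8 km.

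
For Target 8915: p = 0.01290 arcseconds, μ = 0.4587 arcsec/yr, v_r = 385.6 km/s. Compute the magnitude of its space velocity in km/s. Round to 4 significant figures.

420.8 km/s

d = 1/p = 1/0.01290″ = 77.519 pc.
v_t = 4.740 μ d = 4.740 × 0.4587 × 77.519 = 168.54 km/s.
v = √(v_r² + v_t²) = √(385.6² + 168.54²) = √177093 = 420.82 km/s.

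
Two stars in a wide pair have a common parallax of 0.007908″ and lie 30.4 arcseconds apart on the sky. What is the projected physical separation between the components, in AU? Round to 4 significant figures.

3844 AU

d = 1/p = 1/0.007908″ = 126.45 pc.
At distance d (pc), an angle of θ arcsec spans θ·d AU: s = 30.4 × 126.45 = 3844.1 AU.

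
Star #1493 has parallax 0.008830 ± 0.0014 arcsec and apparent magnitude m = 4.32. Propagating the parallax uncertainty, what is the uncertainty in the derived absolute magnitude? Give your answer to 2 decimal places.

M = m − 5 log₁₀ d + 5 = m + 5 log₁₀ p + 5, so ∂M/∂p = 5/(p ln 10).
σ_M = (5/ln 10) · (σ_p/p) = 2.1715 × 0.0014/0.008830 = 2.1715 × 0.15855 = 0.34429.

σ_M = 0.34 mag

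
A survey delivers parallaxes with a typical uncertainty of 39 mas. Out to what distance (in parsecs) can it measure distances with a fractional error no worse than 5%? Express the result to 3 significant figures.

σ_d/d = σ_p/p, so the condition is σ_p/p ≤ 0.05, i.e. p ≥ σ_p/0.05.
p_min = 39/0.05 = 780 mas = 0.78 arcsec.
d_max = 1/p_min = 1/0.78 = 1.2821 pc.

1.28 pc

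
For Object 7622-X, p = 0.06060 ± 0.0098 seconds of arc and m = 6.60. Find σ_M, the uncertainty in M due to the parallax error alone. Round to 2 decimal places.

σ_M = 0.35 mag

M = m − 5 log₁₀ d + 5 = m + 5 log₁₀ p + 5, so ∂M/∂p = 5/(p ln 10).
σ_M = (5/ln 10) · (σ_p/p) = 2.1715 × 0.0098/0.06060 = 2.1715 × 0.16172 = 0.35117.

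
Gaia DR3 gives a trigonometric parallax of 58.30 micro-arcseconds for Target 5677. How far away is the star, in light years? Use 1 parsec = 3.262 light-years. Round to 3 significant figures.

p = 58.30 micro-arcseconds = 0.00005830 arcsec.
d = 1/p = 1/0.00005830 = 17153 pc.
In light-years: 17153 × 3.262 = 55953 ly.

56000 light years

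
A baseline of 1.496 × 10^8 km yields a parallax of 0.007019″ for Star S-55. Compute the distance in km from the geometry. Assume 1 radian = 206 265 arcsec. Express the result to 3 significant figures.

4.40 × 10^15 km

θ = 0.007019″ = 0.007019/206265 = 3.4029 × 10^-8 rad.
d = B/θ = (1.496 × 10^8) / (3.4029 × 10^-8) = 4.3963 × 10^15 km.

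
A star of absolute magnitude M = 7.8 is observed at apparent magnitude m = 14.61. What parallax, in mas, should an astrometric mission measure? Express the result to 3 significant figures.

m − M = 14.61 − 7.8 = 6.81.
d = 10^((m−M)/5 + 1) = 10^2.362 = 230.14 pc.
p = 1/d = 1/230.14 = 0.0043452 arcsec = 4.3452 mas.

4.35 mas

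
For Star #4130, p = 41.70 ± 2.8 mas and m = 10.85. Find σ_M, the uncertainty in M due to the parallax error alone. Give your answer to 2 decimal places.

M = m − 5 log₁₀ d + 5 = m + 5 log₁₀ p + 5, so ∂M/∂p = 5/(p ln 10).
σ_M = (5/ln 10) · (σ_p/p) = 2.1715 × 2.8/41.70 = 2.1715 × 0.067146 = 0.14581.

σ_M = 0.15 mag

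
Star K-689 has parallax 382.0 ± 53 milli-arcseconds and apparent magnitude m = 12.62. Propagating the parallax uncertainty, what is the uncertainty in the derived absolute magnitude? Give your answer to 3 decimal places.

σ_M = 0.301 mag

M = m − 5 log₁₀ d + 5 = m + 5 log₁₀ p + 5, so ∂M/∂p = 5/(p ln 10).
σ_M = (5/ln 10) · (σ_p/p) = 2.1715 × 53/382.0 = 2.1715 × 0.13874 = 0.30127.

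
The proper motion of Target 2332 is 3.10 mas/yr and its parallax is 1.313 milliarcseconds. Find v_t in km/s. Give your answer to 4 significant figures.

11.19 km/s

d = 1/p = 1/0.001313″ = 761.61 pc.
μ = 3.10 mas/yr = 0.00310 ″/yr.
v_t = 4.74 × μ × d = 4.74 × 0.00310 × 761.61 = 11.191 km/s.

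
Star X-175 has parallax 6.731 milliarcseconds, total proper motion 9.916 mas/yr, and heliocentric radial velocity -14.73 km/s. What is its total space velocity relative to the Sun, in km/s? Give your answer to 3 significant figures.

d = 1/p = 1/0.006731″ = 148.57 pc.
μ = 9.916 mas/yr = 0.009916 ″/yr.
v_t = 4.740 μ d = 4.740 × 0.009916 × 148.57 = 6.9831 km/s.
v = √(v_r² + v_t²) = √((-14.73)² + 6.9831²) = √265.737 = 16.301 km/s.

16.3 km/s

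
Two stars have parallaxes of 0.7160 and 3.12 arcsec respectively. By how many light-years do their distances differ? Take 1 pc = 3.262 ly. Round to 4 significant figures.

3.510 ly

d_A = 1/0.7160″ = 1.3966 pc; d_B = 1/3.120″ = 0.32051 pc.
|d_B − d_A| = |0.32051 − 1.3966| = 1.0761 pc = 1.0761 × 3.262 ly = 3.5102 ly.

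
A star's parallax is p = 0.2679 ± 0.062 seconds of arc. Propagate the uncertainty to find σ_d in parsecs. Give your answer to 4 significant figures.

d = 1/p, so σ_d = σ_p / p².
σ_d = 0.0620 / (0.2679)² = 0.0620 / 0.07177 = 0.86387 pc.

0.8639 pc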